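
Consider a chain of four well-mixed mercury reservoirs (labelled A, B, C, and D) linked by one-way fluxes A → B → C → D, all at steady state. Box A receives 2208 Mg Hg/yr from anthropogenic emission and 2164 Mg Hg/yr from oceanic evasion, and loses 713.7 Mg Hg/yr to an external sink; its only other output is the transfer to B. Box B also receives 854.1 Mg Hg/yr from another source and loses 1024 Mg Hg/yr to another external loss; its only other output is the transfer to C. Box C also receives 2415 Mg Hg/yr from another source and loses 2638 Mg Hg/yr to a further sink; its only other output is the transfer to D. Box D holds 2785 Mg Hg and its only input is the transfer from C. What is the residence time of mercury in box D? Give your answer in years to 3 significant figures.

Box A: F(A→B) = (2208 + 2164) − 713.7 = 3658.3 Mg Hg/yr.
Box B: F(B→C) = (3658.3 + 854.1) − 1024 = 3488.4 Mg Hg/yr.
Box C: F(C→D) = (3488.4 + 2415) − 2638 = 3265.4 Mg Hg/yr.
Box D throughput = its input = 3265.4 Mg Hg/yr; τ = 2785 / 3265.4 = 0.8529 yr.

0.853 yr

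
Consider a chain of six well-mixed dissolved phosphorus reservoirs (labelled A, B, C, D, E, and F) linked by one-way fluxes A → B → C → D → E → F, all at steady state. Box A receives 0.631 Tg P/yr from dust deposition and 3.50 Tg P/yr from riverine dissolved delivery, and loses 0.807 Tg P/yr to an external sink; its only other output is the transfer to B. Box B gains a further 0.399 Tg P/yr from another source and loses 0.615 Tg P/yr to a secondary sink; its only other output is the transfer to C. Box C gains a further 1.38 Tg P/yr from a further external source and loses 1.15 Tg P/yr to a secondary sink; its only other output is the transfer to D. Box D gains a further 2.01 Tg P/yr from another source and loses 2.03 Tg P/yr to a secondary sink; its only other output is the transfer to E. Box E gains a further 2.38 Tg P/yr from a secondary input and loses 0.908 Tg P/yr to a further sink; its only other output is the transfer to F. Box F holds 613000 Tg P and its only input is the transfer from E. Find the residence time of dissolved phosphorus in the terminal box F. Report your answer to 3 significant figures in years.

128000 yr

Box A: F(A→B) = (0.631 + 3.50) − 0.807 = 3.3240 Tg P/yr.
Box B: F(B→C) = (3.3240 + 0.399) − 0.615 = 3.1080 Tg P/yr.
Box C: F(C→D) = (3.1080 + 1.38) − 1.15 = 3.3380 Tg P/yr.
Box D: F(D→E) = (3.3380 + 2.01) − 2.03 = 3.3180 Tg P/yr.
Box E: F(E→F) = (3.3180 + 2.38) − 0.908 = 4.7900 Tg P/yr.
Box F throughput = its input = 4.7900 Tg P/yr; τ = 613000 / 4.7900 = 128000 yr.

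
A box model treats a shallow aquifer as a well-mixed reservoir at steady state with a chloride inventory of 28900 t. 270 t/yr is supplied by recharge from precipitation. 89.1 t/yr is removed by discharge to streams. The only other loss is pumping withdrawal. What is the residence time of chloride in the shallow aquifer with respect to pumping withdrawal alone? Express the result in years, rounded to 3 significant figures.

160 yr

At steady state ΣF_in = ΣF_out.
ΣF_in = 270.00 t/yr.
Pumping withdrawal flux = ΣF_in − (89.1) = 270.00 − 89.10 = 180.9 t/yr.
τ = M / F = 28900 / 180.9 = 159.8 yr.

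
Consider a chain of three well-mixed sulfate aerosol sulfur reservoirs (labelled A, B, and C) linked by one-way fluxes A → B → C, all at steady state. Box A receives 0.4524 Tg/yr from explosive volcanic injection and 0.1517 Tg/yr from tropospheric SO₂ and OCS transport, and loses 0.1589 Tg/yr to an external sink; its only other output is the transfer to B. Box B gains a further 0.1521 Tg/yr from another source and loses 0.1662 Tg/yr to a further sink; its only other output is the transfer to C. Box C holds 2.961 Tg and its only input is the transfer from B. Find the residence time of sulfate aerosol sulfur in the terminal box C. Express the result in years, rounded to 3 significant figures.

6.87 yr

Box A: F(A→B) = (0.4524 + 0.1517) − 0.1589 = 0.44520 Tg/yr.
Box B: F(B→C) = (0.44520 + 0.1521) − 0.1662 = 0.43110 Tg/yr.
Box C throughput = its input = 0.43110 Tg/yr; τ = 2.961 / 0.43110 = 6.868 yr.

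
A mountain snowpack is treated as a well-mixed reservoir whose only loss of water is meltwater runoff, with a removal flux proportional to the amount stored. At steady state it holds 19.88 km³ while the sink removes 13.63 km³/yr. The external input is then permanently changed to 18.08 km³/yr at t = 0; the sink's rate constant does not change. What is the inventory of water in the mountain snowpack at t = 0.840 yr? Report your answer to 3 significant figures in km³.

22.7 km³

τ = M₀/F₀ = 19.88/13.63 = 1.459 yr; rate constant k = 1/τ.
New steady state M_∞ = F₁/k = F₁·τ = 18.08 × 1.459 = 26.371 km³.
M(t) = M_∞ + (M₀ − M_∞)·e^(−t/τ); t/τ = 0.840/1.459 = 0.5759, so e^(−t/τ) = 0.5622.
M(t) = 26.371 − 6.491 × 0.5622 = 22.722 km³.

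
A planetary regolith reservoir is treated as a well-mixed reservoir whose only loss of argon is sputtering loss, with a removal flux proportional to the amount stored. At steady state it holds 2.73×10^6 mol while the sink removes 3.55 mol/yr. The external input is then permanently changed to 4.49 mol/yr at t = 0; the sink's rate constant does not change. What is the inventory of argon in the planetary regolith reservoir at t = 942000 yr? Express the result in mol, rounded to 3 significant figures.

The sink rate constant is k = F₀/M₀ = 3.55/2.73×10^6 = 1.300×10^-6 yr⁻¹.
Solving dM/dt = F₁ − kM with M(0) = M₀ gives M(t) = F₁/k + (M₀ − F₁/k)·e^(−kt).
F₁/k = 4.49/1.300×10^-6 = 3.4529×10^6 mol; kt = 1.300×10^-6 × 942000 = 1.225, e^(−kt) = 0.2938.
M(942000) = 3.4529×10^6 + (2.73×10^6 − 3.4529×10^6) × 0.2938 = 3.4529×10^6 − 212400 = 3.2405×10^6 mol.

3.24×10^6 mol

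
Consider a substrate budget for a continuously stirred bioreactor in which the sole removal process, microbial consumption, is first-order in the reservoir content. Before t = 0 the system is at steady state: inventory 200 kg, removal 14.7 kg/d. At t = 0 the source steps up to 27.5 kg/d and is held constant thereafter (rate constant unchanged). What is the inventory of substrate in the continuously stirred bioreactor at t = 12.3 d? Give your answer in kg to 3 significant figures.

τ = M₀/F₀ = 200/14.7 = 13.61 d; rate constant k = 1/τ.
New steady state M_∞ = F₁/k = F₁·τ = 27.5 × 13.61 = 374.15 kg.
M(t) = M_∞ + (M₀ − M_∞)·e^(−t/τ); t/τ = 12.3/13.61 = 0.9041, so e^(−t/τ) = 0.4049.
M(t) = 374.15 − 174.1 × 0.4049 = 303.63 kg.

304 kg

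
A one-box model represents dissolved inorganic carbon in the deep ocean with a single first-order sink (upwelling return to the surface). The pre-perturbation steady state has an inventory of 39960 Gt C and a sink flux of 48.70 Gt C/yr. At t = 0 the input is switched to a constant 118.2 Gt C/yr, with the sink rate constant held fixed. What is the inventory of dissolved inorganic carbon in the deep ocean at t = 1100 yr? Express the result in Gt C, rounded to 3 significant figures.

82100 Gt C

τ = M₀/F₀ = 39960/48.70 = 820.5 yr; rate constant k = 1/τ.
New steady state M_∞ = F₁/k = F₁·τ = 118.2 × 820.5 = 96987 Gt C.
M(t) = M_∞ + (M₀ − M_∞)·e^(−t/τ); t/τ = 1100/820.5 = 1.341, so e^(−t/τ) = 0.2617.
M(t) = 96987 − 57030 × 0.2617 = 82064 Gt C.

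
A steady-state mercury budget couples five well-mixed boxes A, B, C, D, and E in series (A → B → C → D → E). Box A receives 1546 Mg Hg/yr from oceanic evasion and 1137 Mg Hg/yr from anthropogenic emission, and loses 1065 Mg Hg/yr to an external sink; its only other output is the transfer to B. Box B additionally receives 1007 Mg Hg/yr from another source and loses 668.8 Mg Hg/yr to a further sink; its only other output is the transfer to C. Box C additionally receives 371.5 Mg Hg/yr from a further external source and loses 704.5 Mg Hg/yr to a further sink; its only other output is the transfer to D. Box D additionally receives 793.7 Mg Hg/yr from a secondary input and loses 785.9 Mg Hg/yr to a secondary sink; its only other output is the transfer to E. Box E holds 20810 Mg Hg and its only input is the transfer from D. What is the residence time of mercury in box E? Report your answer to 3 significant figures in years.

Box A: F(A→B) = (1546 + 1137) − 1065 = 1618.0 Mg Hg/yr.
Box B: F(B→C) = (1618.0 + 1007) − 668.8 = 1956.2 Mg Hg/yr.
Box C: F(C→D) = (1956.2 + 371.5) − 704.5 = 1623.2 Mg Hg/yr.
Box D: F(D→E) = (1623.2 + 793.7) − 785.9 = 1631.0 Mg Hg/yr.
Box E throughput = its input = 1631.0 Mg Hg/yr; τ = 20810 / 1631.0 = 12.76 yr.

12.8 yr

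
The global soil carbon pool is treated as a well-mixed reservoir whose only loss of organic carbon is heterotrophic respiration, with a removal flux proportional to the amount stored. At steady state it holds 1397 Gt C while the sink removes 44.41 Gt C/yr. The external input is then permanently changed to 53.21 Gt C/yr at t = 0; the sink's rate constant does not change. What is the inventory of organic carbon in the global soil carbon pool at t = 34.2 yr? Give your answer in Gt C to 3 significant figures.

1580 Gt C

The sink rate constant is k = F₀/M₀ = 44.41/1397 = 0.03179 yr⁻¹.
Solving dM/dt = F₁ − kM with M(0) = M₀ gives M(t) = F₁/k + (M₀ − F₁/k)·e^(−kt).
F₁/k = 53.21/0.03179 = 1673.8 Gt C; kt = 0.03179 × 34.2 = 1.087, e^(−kt) = 0.3372.
M(34.2) = 1673.8 + (1397 − 1673.8) × 0.3372 = 1673.8 − 93.33 = 1580.5 Gt C.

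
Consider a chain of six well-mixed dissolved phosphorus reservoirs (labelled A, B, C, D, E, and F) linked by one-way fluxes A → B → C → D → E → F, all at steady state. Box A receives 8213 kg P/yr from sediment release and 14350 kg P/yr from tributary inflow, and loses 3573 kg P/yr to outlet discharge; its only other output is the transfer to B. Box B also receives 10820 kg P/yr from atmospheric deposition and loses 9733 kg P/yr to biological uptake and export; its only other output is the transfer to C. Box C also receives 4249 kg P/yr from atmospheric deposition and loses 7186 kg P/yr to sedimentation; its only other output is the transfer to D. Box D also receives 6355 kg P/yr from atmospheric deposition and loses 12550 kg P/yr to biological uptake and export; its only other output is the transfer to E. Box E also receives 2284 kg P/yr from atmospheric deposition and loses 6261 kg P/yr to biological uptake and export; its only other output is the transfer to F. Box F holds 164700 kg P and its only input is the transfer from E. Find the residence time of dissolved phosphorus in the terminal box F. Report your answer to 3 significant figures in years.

Box A: F(A→B) = (8213 + 14350) − 3573 = 18990 kg P/yr.
Box B: F(B→C) = (18990 + 10820) − 9733 = 20077 kg P/yr.
Box C: F(C→D) = (20077 + 4249) − 7186 = 17140 kg P/yr.
Box D: F(D→E) = (17140 + 6355) − 12550 = 10945 kg P/yr.
Box E: F(E→F) = (10945 + 2284) − 6261 = 6968.0 kg P/yr.
Box F throughput = its input = 6968.0 kg P/yr; τ = 164700 / 6968.0 = 23.64 yr.

23.6 yr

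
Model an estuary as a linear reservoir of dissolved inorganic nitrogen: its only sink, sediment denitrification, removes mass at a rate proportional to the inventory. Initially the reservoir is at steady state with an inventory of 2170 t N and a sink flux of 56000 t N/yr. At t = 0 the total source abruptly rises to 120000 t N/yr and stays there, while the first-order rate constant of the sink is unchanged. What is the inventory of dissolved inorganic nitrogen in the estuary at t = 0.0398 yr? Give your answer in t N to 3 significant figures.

The sink rate constant is k = F₀/M₀ = 56000/2170 = 25.81 yr⁻¹.
Solving dM/dt = F₁ − kM with M(0) = M₀ gives M(t) = F₁/k + (M₀ − F₁/k)·e^(−kt).
F₁/k = 120000/25.81 = 4650.0 t N; kt = 25.81 × 0.0398 = 1.027, e^(−kt) = 0.3580.
M(0.0398) = 4650.0 + (2170 − 4650.0) × 0.3580 = 4650.0 − 888.0 = 3762.0 t N.

3760 t N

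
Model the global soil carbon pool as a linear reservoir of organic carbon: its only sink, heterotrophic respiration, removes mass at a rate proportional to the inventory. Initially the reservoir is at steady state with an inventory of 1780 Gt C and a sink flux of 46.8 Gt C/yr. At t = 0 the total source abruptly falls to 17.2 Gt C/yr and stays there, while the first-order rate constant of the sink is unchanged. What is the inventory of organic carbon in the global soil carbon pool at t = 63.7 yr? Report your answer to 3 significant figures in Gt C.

τ = M₀/F₀ = 1780/46.8 = 38.03 yr; rate constant k = 1/τ.
New steady state M_∞ = F₁/k = F₁·τ = 17.2 × 38.03 = 654.19 Gt C.
M(t) = M_∞ + (M₀ − M_∞)·e^(−t/τ); t/τ = 63.7/38.03 = 1.675, so e^(−t/τ) = 0.1873.
M(t) = 654.19 + 1126 × 0.1873 = 865.10 Gt C.

865 Gt C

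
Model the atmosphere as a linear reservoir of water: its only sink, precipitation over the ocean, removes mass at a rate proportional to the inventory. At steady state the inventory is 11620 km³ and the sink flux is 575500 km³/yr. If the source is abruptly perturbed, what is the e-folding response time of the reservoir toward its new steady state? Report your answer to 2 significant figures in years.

For a linear reservoir the response time equals the residence time τ = M/F.
τ = 11620 / 575500 = 0.02019 yr.

0.020 yr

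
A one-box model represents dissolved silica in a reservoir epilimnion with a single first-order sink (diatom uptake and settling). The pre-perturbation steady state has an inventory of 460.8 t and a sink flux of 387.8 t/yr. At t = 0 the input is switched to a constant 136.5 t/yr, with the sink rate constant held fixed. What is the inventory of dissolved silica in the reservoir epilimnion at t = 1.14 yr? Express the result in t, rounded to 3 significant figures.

277 t

Residence time τ = M₀/F₀ = 1.188 yr. The eventual steady state is M_∞ = M₀·(F₁/F₀) = 460.8 × 136.5/387.8 = 162.19 t.
The anomaly ΔM(t) = M(t) − M_∞ decays as ΔM₀·e^(−t/τ) with ΔM₀ = 460.8 − 162.19 = 298.6 t.
At t = 1.14 yr, e^(−t/τ) = e^(−0.9594) = 0.3831, so ΔM = 114.4 t and M = 162.19 + 114.4 = 276.60 t.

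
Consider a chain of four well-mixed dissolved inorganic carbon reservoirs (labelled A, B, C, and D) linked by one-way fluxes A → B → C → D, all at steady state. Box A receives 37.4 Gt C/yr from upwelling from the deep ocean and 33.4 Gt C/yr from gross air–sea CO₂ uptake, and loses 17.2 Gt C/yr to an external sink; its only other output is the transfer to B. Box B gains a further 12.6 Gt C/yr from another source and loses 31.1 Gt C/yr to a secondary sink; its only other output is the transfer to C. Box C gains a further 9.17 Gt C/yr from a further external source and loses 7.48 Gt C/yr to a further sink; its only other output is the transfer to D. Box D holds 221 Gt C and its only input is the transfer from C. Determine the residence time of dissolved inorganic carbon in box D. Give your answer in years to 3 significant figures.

Box A: F(A→B) = (37.4 + 33.4) − 17.2 = 53.600 Gt C/yr.
Box B: F(B→C) = (53.600 + 12.6) − 31.1 = 35.100 Gt C/yr.
Box C: F(C→D) = (35.100 + 9.17) − 7.48 = 36.790 Gt C/yr.
Box D throughput = its input = 36.790 Gt C/yr; τ = 221 / 36.790 = 6.007 yr.

6.01 yr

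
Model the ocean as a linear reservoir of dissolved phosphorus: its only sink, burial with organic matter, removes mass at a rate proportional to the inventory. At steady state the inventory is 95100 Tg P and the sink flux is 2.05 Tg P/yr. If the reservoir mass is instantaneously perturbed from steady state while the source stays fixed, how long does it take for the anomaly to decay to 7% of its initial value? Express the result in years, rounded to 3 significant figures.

For a linear reservoir the anomaly decays as exp(−t/τ) with τ = M/F = 95100/2.05 = 46390 yr.
exp(−t/τ) = 0.07 ⇒ t = −τ ln(0.07) = 46390 × 2.659 = 123400 yr.

123000 yr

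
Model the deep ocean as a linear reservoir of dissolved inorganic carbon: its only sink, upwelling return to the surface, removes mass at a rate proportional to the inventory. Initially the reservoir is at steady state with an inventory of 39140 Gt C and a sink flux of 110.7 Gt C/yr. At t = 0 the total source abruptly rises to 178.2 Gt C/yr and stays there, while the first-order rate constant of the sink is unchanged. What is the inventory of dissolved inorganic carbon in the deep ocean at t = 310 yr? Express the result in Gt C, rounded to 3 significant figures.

53100 Gt C

Residence time τ = M₀/F₀ = 353.6 yr. The eventual steady state is M_∞ = M₀·(F₁/F₀) = 39140 × 178.2/110.7 = 63006 Gt C.
The anomaly ΔM(t) = M(t) − M_∞ decays as ΔM₀·e^(−t/τ) with ΔM₀ = 39140 − 63006 = −23870 Gt C.
At t = 310 yr, e^(−t/τ) = e^(−0.8768) = 0.4161, so ΔM = −9931 Gt C and M = 63006 − 9931 = 53075 Gt C.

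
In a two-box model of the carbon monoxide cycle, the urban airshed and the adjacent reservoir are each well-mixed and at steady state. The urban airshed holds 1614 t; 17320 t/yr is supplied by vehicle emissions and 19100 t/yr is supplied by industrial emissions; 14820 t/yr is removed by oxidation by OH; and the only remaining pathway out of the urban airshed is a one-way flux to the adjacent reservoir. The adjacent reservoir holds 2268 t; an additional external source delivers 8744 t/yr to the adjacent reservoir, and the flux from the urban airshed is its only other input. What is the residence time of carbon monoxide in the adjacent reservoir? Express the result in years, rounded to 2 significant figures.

0.075 yr

Balance the urban airshed: ΣF_in = 17320 + 19100 = 36420 t/yr.
Flux to the adjacent reservoir = ΣF_in − (14820) = 21600 t/yr.
Total input to the adjacent reservoir = 21600 + 8744 = 30344 t/yr; at steady state this equals its total output.
τ = M / F = 2268 / 30344 = 0.07474 yr.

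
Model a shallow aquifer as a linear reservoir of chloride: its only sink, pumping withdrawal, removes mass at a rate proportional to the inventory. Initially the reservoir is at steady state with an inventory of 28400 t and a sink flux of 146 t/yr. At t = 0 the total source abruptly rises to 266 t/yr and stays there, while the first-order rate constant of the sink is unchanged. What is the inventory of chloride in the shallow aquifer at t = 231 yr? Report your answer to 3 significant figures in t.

44600 t

τ = M₀/F₀ = 28400/146 = 194.5 yr; rate constant k = 1/τ.
New steady state M_∞ = F₁/k = F₁·τ = 266 × 194.5 = 51742 t.
M(t) = M_∞ + (M₀ − M_∞)·e^(−t/τ); t/τ = 231/194.5 = 1.188, so e^(−t/τ) = 0.3050.
M(t) = 51742 − 23340 × 0.3050 = 44624 t.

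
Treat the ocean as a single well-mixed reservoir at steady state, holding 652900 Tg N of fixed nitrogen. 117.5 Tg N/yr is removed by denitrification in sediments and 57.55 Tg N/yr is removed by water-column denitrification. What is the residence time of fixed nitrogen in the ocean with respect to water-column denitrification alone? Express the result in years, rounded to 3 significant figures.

11300 yr

Residence time with respect to a single sink: τ = M / F_sink.
τ = 652900 / 57.55 = 11340 yr.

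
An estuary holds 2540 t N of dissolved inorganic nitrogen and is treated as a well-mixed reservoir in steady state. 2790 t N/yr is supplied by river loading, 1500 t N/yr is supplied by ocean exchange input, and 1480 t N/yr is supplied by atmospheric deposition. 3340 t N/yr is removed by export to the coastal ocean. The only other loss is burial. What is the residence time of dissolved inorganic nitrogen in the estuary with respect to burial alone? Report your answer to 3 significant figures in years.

At steady state ΣF_in = ΣF_out.
ΣF_in = 2790 + 1500 + 1480 = 5770.0 t N/yr.
Burial flux = ΣF_in − (3340) = 5770.0 − 3340 = 2430 t N/yr.
τ = M / F = 2540 / 2430 = 1.045 yr.

1.05 yr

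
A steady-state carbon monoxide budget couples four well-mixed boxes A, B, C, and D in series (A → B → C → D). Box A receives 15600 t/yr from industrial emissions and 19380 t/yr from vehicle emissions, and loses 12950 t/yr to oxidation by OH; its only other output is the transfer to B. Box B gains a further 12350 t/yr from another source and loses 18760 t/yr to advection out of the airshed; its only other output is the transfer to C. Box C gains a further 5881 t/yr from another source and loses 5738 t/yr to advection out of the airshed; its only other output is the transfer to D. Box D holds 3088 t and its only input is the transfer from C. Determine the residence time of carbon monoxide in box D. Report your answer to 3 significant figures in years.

Box A: F(A→B) = (15600 + 19380) − 12950 = 22030 t/yr.
Box B: F(B→C) = (22030 + 12350) − 18760 = 15620 t/yr.
Box C: F(C→D) = (15620 + 5881) − 5738 = 15763 t/yr.
Box D throughput = its input = 15763 t/yr; τ = 3088 / 15763 = 0.1959 yr.

0.196 yr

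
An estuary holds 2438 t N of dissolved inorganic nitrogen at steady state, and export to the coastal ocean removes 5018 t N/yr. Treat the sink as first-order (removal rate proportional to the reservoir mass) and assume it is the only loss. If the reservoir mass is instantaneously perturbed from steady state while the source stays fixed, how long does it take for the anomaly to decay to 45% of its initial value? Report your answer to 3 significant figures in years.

0.388 yr

For a linear reservoir the anomaly decays as exp(−t/τ) with τ = M/F = 2438/5018 = 0.4859 yr.
exp(−t/τ) = 0.45 ⇒ t = −τ ln(0.45) = 0.4859 × 0.7985 = 0.3880 yr.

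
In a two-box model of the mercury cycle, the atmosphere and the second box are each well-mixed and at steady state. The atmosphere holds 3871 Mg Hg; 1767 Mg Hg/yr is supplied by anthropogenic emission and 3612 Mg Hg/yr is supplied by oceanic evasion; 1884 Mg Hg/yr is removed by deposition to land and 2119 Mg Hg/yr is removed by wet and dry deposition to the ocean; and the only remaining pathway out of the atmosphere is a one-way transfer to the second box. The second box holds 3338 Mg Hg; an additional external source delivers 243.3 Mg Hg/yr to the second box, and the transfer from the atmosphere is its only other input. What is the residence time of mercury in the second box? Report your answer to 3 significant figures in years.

Balance the atmosphere: ΣF_in = 1767 + 3612 = 5379.0 Mg Hg/yr.
Transfer to the second box = ΣF_in − (1884 + 2119) = 1376.0 Mg Hg/yr.
Total input to the second box = 1376.0 + 243.3 = 1619.3 Mg Hg/yr; at steady state this equals its total output.
τ = M / F = 3338 / 1619.3 = 2.061 yr.

2.06 yr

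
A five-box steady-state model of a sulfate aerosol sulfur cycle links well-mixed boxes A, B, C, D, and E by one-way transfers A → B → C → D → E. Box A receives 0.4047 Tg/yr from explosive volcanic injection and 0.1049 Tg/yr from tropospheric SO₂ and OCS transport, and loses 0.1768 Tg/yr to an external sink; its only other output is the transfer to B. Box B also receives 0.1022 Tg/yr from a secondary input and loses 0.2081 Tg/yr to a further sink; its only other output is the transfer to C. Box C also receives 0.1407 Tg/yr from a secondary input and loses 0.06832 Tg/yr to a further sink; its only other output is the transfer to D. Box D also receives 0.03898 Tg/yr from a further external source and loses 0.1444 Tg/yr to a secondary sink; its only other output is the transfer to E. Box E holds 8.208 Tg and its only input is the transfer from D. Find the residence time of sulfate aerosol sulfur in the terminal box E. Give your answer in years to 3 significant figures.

42.3 yr

Box A: F(A→B) = (0.4047 + 0.1049) − 0.1768 = 0.33280 Tg/yr.
Box B: F(B→C) = (0.33280 + 0.1022) − 0.2081 = 0.22690 Tg/yr.
Box C: F(C→D) = (0.22690 + 0.1407) − 0.06832 = 0.29928 Tg/yr.
Box D: F(D→E) = (0.29928 + 0.03898) − 0.1444 = 0.19386 Tg/yr.
Box E throughput = its input = 0.19386 Tg/yr; τ = 8.208 / 0.19386 = 42.34 yr.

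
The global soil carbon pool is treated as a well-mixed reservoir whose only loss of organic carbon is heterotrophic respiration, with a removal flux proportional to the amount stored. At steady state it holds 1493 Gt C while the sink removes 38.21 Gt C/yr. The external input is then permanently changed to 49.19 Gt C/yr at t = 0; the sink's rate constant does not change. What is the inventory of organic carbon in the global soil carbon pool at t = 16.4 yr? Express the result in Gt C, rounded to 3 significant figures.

1640 Gt C

Residence time τ = M₀/F₀ = 39.07 yr. The eventual steady state is M_∞ = M₀·(F₁/F₀) = 1493 × 49.19/38.21 = 1922.0 Gt C.
The anomaly ΔM(t) = M(t) − M_∞ decays as ΔM₀·e^(−t/τ) with ΔM₀ = 1493 − 1922.0 = −429.0 Gt C.
At t = 16.4 yr, e^(−t/τ) = e^(−0.4197) = 0.6572, so ΔM = −282.0 Gt C and M = 1922.0 − 282.0 = 1640.1 Gt C.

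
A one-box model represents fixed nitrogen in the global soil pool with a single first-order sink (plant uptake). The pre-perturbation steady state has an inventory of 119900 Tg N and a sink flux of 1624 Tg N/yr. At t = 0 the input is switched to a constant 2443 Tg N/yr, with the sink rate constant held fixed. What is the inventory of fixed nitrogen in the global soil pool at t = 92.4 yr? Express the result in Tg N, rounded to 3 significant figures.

163000 Tg N

τ = M₀/F₀ = 119900/1624 = 73.83 yr; rate constant k = 1/τ.
New steady state M_∞ = F₁/k = F₁·τ = 2443 × 73.83 = 180370 Tg N.
M(t) = M_∞ + (M₀ − M_∞)·e^(−t/τ); t/τ = 92.4/73.83 = 1.252, so e^(−t/τ) = 0.2861.
M(t) = 180370 − 60470 × 0.2861 = 163070 Tg N.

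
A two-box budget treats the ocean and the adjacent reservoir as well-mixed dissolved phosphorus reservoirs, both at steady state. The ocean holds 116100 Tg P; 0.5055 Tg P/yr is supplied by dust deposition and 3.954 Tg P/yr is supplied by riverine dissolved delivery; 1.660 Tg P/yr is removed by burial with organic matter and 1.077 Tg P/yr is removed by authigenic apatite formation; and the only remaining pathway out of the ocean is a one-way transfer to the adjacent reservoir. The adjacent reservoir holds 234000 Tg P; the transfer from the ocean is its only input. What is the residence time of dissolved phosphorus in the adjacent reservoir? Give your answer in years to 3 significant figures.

Balance the ocean: ΣF_in = 0.5055 + 3.954 = 4.4595 Tg P/yr.
Transfer to the adjacent reservoir = ΣF_in − (1.660 + 1.077) = 1.7225 Tg P/yr.
At steady state the output of the adjacent reservoir equals its input, 1.7225 Tg P/yr.
τ = M / F = 234000 / 1.7225 = 135800 yr.

136000 yr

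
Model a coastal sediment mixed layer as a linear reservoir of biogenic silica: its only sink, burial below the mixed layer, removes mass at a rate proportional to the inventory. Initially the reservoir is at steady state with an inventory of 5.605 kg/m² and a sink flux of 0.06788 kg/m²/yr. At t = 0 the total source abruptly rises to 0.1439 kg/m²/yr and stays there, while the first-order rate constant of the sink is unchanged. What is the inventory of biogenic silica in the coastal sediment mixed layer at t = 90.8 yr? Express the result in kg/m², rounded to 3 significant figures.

9.79 kg/m²

The sink rate constant is k = F₀/M₀ = 0.06788/5.605 = 0.01211 yr⁻¹.
Solving dM/dt = F₁ − kM with M(0) = M₀ gives M(t) = F₁/k + (M₀ − F₁/k)·e^(−kt).
F₁/k = 0.1439/0.01211 = 11.882 kg/m²; kt = 0.01211 × 90.8 = 1.100, e^(−kt) = 0.3330.
M(90.8) = 11.882 + (5.605 − 11.882) × 0.3330 = 11.882 − 2.090 = 9.7919 kg/m².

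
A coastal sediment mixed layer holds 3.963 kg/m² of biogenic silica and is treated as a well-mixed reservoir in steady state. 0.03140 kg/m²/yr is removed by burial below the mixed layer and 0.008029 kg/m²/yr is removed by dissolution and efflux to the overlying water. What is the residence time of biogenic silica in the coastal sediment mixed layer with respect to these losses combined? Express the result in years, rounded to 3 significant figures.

Total removal = 0.03140 + 0.008029 = 0.039429 kg/m²/yr.
τ = M / ΣF_out = 3.963 / 0.039429 = 100.5 yr.

101 yr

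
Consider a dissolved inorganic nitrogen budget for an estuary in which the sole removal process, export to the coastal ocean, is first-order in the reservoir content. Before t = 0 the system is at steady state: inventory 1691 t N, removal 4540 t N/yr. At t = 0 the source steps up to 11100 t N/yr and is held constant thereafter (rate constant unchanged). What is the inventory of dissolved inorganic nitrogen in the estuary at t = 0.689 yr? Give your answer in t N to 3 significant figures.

Residence time τ = M₀/F₀ = 0.3725 yr. The eventual steady state is M_∞ = M₀·(F₁/F₀) = 1691 × 11100/4540 = 4134.4 t N.
The anomaly ΔM(t) = M(t) − M_∞ decays as ΔM₀·e^(−t/τ) with ΔM₀ = 1691 − 4134.4 = −2443 t N.
At t = 0.689 yr, e^(−t/τ) = e^(−1.850) = 0.1573, so ΔM = −384.3 t N and M = 4134.4 − 384.3 = 3750.1 t N.

3750 t N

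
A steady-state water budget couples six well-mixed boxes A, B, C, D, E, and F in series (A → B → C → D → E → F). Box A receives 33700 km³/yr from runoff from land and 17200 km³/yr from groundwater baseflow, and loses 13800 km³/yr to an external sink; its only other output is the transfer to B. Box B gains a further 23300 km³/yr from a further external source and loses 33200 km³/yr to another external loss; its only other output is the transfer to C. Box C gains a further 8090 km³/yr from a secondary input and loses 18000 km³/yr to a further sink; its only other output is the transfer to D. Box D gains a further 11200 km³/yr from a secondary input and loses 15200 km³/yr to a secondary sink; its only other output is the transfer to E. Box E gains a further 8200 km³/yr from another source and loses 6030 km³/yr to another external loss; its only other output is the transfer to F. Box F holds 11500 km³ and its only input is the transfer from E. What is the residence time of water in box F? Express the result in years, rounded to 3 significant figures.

Box A: F(A→B) = (33700 + 17200) − 13800 = 37100 km³/yr.
Box B: F(B→C) = (37100 + 23300) − 33200 = 27200 km³/yr.
Box C: F(C→D) = (27200 + 8090) − 18000 = 17290 km³/yr.
Box D: F(D→E) = (17290 + 11200) − 15200 = 13290 km³/yr.
Box E: F(E→F) = (13290 + 8200) − 6030 = 15460 km³/yr.
Box F throughput = its input = 15460 km³/yr; τ = 11500 / 15460 = 0.7439 yr.

0.744 yr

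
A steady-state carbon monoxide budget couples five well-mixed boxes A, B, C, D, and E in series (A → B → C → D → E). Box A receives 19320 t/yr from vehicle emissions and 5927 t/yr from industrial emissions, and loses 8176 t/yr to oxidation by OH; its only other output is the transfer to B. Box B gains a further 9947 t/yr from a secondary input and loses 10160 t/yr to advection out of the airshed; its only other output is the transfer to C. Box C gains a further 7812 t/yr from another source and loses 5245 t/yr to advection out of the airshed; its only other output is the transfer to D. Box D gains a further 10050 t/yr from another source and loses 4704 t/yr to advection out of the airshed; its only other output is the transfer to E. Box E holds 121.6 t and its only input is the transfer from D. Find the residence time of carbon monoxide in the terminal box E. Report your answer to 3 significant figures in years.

0.00491 yr

Box A: F(A→B) = (19320 + 5927) − 8176 = 17071 t/yr.
Box B: F(B→C) = (17071 + 9947) − 10160 = 16858 t/yr.
Box C: F(C→D) = (16858 + 7812) − 5245 = 19425 t/yr.
Box D: F(D→E) = (19425 + 10050) − 4704 = 24771 t/yr.
Box E throughput = its input = 24771 t/yr; τ = 121.6 / 24771 = 0.004909 yr.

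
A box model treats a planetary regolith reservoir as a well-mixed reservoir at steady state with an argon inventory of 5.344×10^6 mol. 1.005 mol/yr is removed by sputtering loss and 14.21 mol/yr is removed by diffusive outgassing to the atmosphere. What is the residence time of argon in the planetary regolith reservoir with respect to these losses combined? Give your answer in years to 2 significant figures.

350000 yr

Total removal = 1.005 + 14.21 = 15.215 mol/yr.
τ = M / ΣF_out = 5.344×10^6 / 15.215 = 351200 yr.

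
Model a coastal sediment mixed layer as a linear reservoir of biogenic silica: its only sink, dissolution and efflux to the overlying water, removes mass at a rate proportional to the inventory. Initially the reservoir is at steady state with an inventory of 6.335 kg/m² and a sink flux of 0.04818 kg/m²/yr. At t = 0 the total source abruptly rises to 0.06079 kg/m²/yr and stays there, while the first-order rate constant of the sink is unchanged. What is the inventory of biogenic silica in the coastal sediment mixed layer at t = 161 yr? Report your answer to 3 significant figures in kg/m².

The sink rate constant is k = F₀/M₀ = 0.04818/6.335 = 0.007605 yr⁻¹.
Solving dM/dt = F₁ − kM with M(0) = M₀ gives M(t) = F₁/k + (M₀ − F₁/k)·e^(−kt).
F₁/k = 0.06079/0.007605 = 7.9930 kg/m²; kt = 0.007605 × 161 = 1.224, e^(−kt) = 0.2939.
M(161) = 7.9930 + (6.335 − 7.9930) × 0.2939 = 7.9930 − 0.4873 = 7.5057 kg/m².

7.51 kg/m²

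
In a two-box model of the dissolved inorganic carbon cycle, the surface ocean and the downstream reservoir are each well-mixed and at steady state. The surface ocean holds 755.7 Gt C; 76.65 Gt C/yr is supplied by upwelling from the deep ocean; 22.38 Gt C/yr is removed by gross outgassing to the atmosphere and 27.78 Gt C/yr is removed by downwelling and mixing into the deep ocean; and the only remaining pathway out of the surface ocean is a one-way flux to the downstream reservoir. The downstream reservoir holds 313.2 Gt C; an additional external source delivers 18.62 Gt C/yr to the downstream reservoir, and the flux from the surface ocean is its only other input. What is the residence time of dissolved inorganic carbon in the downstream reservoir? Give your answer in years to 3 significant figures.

6.94 yr

Balance the surface ocean: ΣF_in = 76.650 Gt C/yr.
Flux to the downstream reservoir = ΣF_in − (22.38 + 27.78) = 26.490 Gt C/yr.
Total input to the downstream reservoir = 26.490 + 18.62 = 45.110 Gt C/yr; at steady state this equals its total output.
τ = M / F = 313.2 / 45.110 = 6.943 yr.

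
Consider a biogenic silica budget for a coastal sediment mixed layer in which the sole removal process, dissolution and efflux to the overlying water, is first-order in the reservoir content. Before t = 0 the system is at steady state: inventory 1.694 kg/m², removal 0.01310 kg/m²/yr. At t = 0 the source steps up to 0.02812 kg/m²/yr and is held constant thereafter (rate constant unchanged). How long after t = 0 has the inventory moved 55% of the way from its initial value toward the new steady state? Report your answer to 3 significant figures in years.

τ = M₀/F₀ = 1.694/0.01310 = 129.3 yr.
The remaining gap fraction is e^(−t/τ); 55% covered ⇒ e^(−t/τ) = 0.450.
t = −τ ln(0.450) = 129.3 × 0.7985 = 103.3 yr.

103 yr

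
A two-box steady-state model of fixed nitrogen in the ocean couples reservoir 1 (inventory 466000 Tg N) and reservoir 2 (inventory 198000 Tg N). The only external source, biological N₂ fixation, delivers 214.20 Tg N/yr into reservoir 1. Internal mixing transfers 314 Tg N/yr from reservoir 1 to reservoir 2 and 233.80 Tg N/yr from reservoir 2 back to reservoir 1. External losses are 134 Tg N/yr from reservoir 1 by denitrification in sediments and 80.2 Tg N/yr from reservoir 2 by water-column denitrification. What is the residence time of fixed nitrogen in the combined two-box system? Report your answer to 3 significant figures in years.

Residence time in the combined system uses the total inventory and the total *external* removal — internal exchanges between the two boxes cancel.
M_total = 466000 + 198000 = 664000 Tg N.
ΣF_external_out = 134 + 80.2 = 214.20 Tg N/yr.
τ = M_total / ΣF_ext = 664000 / 214.20 = 3100 yr.

3100 yr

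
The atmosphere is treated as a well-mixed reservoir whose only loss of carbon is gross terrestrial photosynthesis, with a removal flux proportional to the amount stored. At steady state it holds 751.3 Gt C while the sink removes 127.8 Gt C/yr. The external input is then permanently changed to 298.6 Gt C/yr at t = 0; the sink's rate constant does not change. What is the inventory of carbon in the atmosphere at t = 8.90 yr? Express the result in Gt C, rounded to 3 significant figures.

τ = M₀/F₀ = 751.3/127.8 = 5.879 yr; rate constant k = 1/τ.
New steady state M_∞ = F₁/k = F₁·τ = 298.6 × 5.879 = 1755.4 Gt C.
M(t) = M_∞ + (M₀ − M_∞)·e^(−t/τ); t/τ = 8.90/5.879 = 1.514, so e^(−t/τ) = 0.2200.
M(t) = 1755.4 − 1004 × 0.2200 = 1534.4 Gt C.

1530 Gt C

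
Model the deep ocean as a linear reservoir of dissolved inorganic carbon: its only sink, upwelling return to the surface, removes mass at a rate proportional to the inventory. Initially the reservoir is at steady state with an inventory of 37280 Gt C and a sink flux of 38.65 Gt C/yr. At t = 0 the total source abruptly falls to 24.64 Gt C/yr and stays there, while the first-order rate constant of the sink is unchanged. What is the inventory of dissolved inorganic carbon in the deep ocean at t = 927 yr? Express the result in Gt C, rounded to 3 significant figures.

Residence time τ = M₀/F₀ = 964.6 yr. The eventual steady state is M_∞ = M₀·(F₁/F₀) = 37280 × 24.64/38.65 = 23767 Gt C.
The anomaly ΔM(t) = M(t) − M_∞ decays as ΔM₀·e^(−t/τ) with ΔM₀ = 37280 − 23767 = 13510 Gt C.
At t = 927 yr, e^(−t/τ) = e^(−0.9611) = 0.3825, so ΔM = 5169 Gt C and M = 23767 + 5169 = 28935 Gt C.

28900 Gt C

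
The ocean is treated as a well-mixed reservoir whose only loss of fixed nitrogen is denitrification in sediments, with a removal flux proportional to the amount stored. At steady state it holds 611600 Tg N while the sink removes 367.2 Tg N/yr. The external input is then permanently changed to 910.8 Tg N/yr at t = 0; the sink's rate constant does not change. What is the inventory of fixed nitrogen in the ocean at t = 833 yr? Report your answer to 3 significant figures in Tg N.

τ = M₀/F₀ = 611600/367.2 = 1666 yr; rate constant k = 1/τ.
New steady state M_∞ = F₁/k = F₁·τ = 910.8 × 1666 = 1.5170×10^6 Tg N.
M(t) = M_∞ + (M₀ − M_∞)·e^(−t/τ); t/τ = 833/1666 = 0.5001, so e^(−t/τ) = 0.6065.
M(t) = 1.5170×10^6 − 905400 × 0.6065 = 967920 Tg N.

968000 Tg N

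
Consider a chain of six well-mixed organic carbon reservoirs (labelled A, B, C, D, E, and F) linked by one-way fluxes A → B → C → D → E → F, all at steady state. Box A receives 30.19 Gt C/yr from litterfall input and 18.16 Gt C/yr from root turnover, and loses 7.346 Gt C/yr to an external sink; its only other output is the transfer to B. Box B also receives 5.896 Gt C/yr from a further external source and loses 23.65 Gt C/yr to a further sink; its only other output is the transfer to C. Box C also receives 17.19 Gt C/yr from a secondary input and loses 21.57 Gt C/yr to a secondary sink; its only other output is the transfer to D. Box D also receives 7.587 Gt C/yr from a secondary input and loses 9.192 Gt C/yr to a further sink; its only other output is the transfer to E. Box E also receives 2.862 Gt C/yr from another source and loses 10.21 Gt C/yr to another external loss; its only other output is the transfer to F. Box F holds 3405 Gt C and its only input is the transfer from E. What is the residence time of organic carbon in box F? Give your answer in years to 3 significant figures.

343 yr

Box A: F(A→B) = (30.19 + 18.16) − 7.346 = 41.004 Gt C/yr.
Box B: F(B→C) = (41.004 + 5.896) − 23.65 = 23.250 Gt C/yr.
Box C: F(C→D) = (23.250 + 17.19) − 21.57 = 18.870 Gt C/yr.
Box D: F(D→E) = (18.870 + 7.587) − 9.192 = 17.265 Gt C/yr.
Box E: F(E→F) = (17.265 + 2.862) − 10.21 = 9.9170 Gt C/yr.
Box F throughput = its input = 9.9170 Gt C/yr; τ = 3405 / 9.9170 = 343.3 yr.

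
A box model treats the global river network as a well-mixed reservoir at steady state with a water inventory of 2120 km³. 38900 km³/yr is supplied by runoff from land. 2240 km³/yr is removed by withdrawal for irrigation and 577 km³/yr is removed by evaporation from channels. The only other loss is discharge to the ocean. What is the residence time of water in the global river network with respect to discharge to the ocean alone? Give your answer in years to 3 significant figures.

0.0588 yr

At steady state ΣF_in = ΣF_out.
ΣF_in = 38900 km³/yr.
Discharge to the ocean flux = ΣF_in − (2240 + 577) = 38900 − 2817 = 36080 km³/yr.
τ = M / F = 2120 / 36080 = 0.05875 yr.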